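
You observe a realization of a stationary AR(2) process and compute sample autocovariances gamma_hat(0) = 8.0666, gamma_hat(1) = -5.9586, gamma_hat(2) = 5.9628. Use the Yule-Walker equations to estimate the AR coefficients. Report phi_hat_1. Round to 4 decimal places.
\hat\phi_{1} = -0.4240

The Yule-Walker equations for an AR(p) process read, in matrix form,
  Gamma_p phi = r_p,   with   (Gamma_p)_{ij} = gamma(|i - j|),
                       (r_p)_i = gamma(i),   i,j = 1..p.
Substitute the sample gammas (Toeplitz matrix and right-hand side of size 2):
  Gamma_p = [[8.0666, -5.9586], [-5.9586, 8.0666]]
  r_p     = [-5.9586, 5.9628]
Written out:
  8.0666 phi_1 - 5.9586 phi_2 = -5.9586
  -5.9586 phi_1 + 8.0666 phi_2 = 5.9628
Solve by Cramer's rule:
  det = gamma(0)^2 - gamma(1)^2 = (8.0666)^2 - (-5.9586)^2 = 65.07003556 - 35.50491396 = 29.5651216
  phi_hat_1 = [gamma(1) gamma(0) - gamma(1) gamma(2)] / det = [(-5.9586)(8.0666) - (-5.9586)(5.9628)] / 29.5651216 = -12.53570268 / 29.5651216 = -0.424
  phi_hat_2 = [gamma(0) gamma(2) - gamma(1)^2] / det = [(8.0666)(5.9628) - (-5.9586)^2] / 29.5651216 = 12.59460852 / 29.5651216 = 0.426
So phi_hat = [-0.4240, 0.4260].
Therefore phi_hat_1 = -0.4240.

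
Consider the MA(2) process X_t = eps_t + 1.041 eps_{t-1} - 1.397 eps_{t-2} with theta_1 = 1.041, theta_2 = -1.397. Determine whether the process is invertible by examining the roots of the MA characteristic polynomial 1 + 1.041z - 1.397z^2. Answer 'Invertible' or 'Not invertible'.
\text{Not invertible}

The MA(q) characteristic polynomial is P(z) = 1 + 1.041z - 1.397z^2.
Invertibility requires all roots to lie outside the unit circle, i.e. |z| > 1 for every root.
Set 1 + (1.041) z + (-1.397) z^2 = 0, i.e. a z^2 + b z + c = 0 with a = -1.397, b = 1.041, c = 1.
Discriminant D = b^2 - 4ac = (1.041)^2 - 4*(-1.397)*1 = 1.083681 - (-5.588) = 6.671681.
D >= 0, so the roots are real: z = (-b +/- sqrt(D)) / (2a) = (-1.041 +/- 2.58296) / (-2.794).
  z_1 = (-1.041 + 2.58296) / (-2.794) = -0.5519,   |z_1| = 0.5519.
  z_2 = (-1.041 - 2.58296) / (-2.794) = 1.2971,   |z_2| = 1.2971.
Moduli of all roots: 0.5519, 1.2971.
All moduli strictly greater than 1? No.
Verdict: Not invertible.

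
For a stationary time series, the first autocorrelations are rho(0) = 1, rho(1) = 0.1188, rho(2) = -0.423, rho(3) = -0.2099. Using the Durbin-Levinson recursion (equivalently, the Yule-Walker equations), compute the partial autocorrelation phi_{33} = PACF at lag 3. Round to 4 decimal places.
\phi_{33} = -0.1069

The PACF at lag k is phi_{kk}, the last component of the solution
to the Yule-Walker system G_k phi = r_k where
  (G_k)_{ij} = rho(|i - j|), (r_k)_i = rho(i), i,j = 1..k.
Equivalently, Durbin-Levinson gives phi_{kk} iteratively:
  phi_{11} = rho(1)
  phi_{kk} = [rho(k) - sum_{j=1..k-1} phi_{k-1,j} rho(k-j)]
            / [1 - sum_{j=1..k-1} phi_{k-1,j} rho(j)],
  phi_{k,j} = phi_{k-1,j} - phi_{kk} phi_{k-1,k-j},  j = 1..k-1.
Step k = 1:
  phi_11 = rho(1) = 0.1188.
Step k = 2:
  phi_22 = [rho(2) - phi_11 rho(1)] / [1 - phi_11 rho(1)] = [-0.423 - (0.1188)(0.1188)] / [1 - (0.1188)(0.1188)]
         = -0.43711344 / 0.98588656 = -0.443371.
  Update: phi_21 = phi_11 - phi_22 phi_11 = 0.1188 - (-0.443371)(0.1188) = 0.171472.
Step k = 3:
  phi_33 = [rho(3) - phi_21 rho(2) - phi_22 rho(1)] / [1 - phi_21 rho(1) - phi_22 rho(2)]
    numerator   = -0.2099 - (0.171472)(-0.423) - (-0.443371)(0.1188) = -0.08469468
    denominator = 1 - (0.171472)(0.1188) - (-0.443371)(-0.423) = 0.79208317
  phi_33 = -0.08469468 / 0.79208317 = -0.1069.
Therefore phi_{33} = -0.1069.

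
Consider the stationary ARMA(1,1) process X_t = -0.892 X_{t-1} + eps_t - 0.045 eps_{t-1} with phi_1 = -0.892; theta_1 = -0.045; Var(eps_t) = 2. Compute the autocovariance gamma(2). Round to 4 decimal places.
\gamma(2) = 8.5091

Multiply the model equation by X_{t-k} and take expectations. With theta_0 = psi_0 = 1 and psi_j the MA(infinity) weights, this gives
  gamma(k) - sum_i phi_i gamma(k-i) = c_k,
  c_k = sigma^2 * sum_{j=k..q} theta_j psi_{j-k}   (c_k = 0 for k > q),
using gamma(-m) = gamma(m).
psi-weights needed (psi_j = theta_j + sum_i phi_i psi_{j-i}):
  psi_1 = theta_1 + phi_1 = -0.045 + (-0.892) = -0.937
Right-hand sides:
  c_0 = sigma^2 (1 + theta_1 psi_1) = 2 * (1 + (-0.045)(-0.937)) = 2 * 1.042165 = 2.08433
  c_1 = sigma^2 theta_1 = 2 * (-0.045) = -0.09
  c_2 = 0
Equations for k = 0 and k = 1 (AR order 1):
  gamma(0) = phi_1 gamma(1) + c_0
  gamma(1) = phi_1 gamma(0) + c_1
Substituting the second into the first: gamma(0) (1 - phi_1^2) = c_0 + phi_1 c_1, so
  gamma(0) = (c_0 + phi_1 c_1) / (1 - phi_1^2) = (2.08433 + (-0.892)(-0.09)) / (1 - (-0.892)^2) = 2.16461 / 0.204336 = 10.593385.
  gamma(1) = phi_1 gamma(0) + c_1 = (-0.892)(10.593385) + (-0.09) = -9.5393.
For k = 2 (> q): gamma(2) = phi_1 gamma(1) = (-0.892)(-9.5393) = 8.509055.
Therefore gamma(2) = 8.5091 (to 4 decimal places).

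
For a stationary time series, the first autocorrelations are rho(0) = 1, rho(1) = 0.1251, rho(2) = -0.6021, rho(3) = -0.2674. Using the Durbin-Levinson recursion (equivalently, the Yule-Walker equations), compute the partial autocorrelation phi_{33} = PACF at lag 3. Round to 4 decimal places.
\phi_{33} = -0.1111

The PACF at lag k is phi_{kk}, the last component of the solution
to the Yule-Walker system G_k phi = r_k where
  (G_k)_{ij} = rho(|i - j|), (r_k)_i = rho(i), i,j = 1..k.
Equivalently, Durbin-Levinson gives phi_{kk} iteratively:
  phi_{11} = rho(1)
  phi_{kk} = [rho(k) - sum_{j=1..k-1} phi_{k-1,j} rho(k-j)]
            / [1 - sum_{j=1..k-1} phi_{k-1,j} rho(j)],
  phi_{k,j} = phi_{k-1,j} - phi_{kk} phi_{k-1,k-j},  j = 1..k-1.
Step k = 1:
  phi_11 = rho(1) = 0.1251.
Step k = 2:
  phi_22 = [rho(2) - phi_11 rho(1)] / [1 - phi_11 rho(1)] = [-0.6021 - (0.1251)(0.1251)] / [1 - (0.1251)(0.1251)]
         = -0.61775001 / 0.98434999 = -0.627572.
  Update: phi_21 = phi_11 - phi_22 phi_11 = 0.1251 - (-0.627572)(0.1251) = 0.203609.
Step k = 3:
  phi_33 = [rho(3) - phi_21 rho(2) - phi_22 rho(1)] / [1 - phi_21 rho(1) - phi_22 rho(2)]
    numerator   = -0.2674 - (0.203609)(-0.6021) - (-0.627572)(0.1251) = -0.06629771
    denominator = 1 - (0.203609)(0.1251) - (-0.627572)(-0.6021) = 0.59666768
  phi_33 = -0.06629771 / 0.59666768 = -0.1111.
Therefore phi_{33} = -0.1111.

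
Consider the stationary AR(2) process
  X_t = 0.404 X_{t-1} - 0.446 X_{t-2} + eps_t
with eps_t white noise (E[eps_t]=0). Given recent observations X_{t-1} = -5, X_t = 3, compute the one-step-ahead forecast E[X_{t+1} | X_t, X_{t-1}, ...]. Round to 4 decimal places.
E[X_{t+1} \mid \mathcal F_t] = 3.4420

For an AR(p) model X_t = c + sum_i phi_i X_{t-i} + eps_t, the
one-step-ahead conditional mean is
  E[X_{t+1} | X_t, ...] = c + sum_i phi_i X_{t+1-i}.
Substitute known values:
  E[X_{t+1} | ...] = (0.404) * (3) + (-0.446) * (-5)
                   = 3.4420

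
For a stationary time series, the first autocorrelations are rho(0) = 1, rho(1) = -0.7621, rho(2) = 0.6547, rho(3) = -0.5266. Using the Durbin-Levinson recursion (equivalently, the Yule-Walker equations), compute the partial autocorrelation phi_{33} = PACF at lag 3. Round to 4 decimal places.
\phi_{33} = 0.0461

The PACF at lag k is phi_{kk}, the last component of the solution
to the Yule-Walker system G_k phi = r_k where
  (G_k)_{ij} = rho(|i - j|), (r_k)_i = rho(i), i,j = 1..k.
Equivalently, Durbin-Levinson gives phi_{kk} iteratively:
  phi_{11} = rho(1)
  phi_{kk} = [rho(k) - sum_{j=1..k-1} phi_{k-1,j} rho(k-j)]
            / [1 - sum_{j=1..k-1} phi_{k-1,j} rho(j)],
  phi_{k,j} = phi_{k-1,j} - phi_{kk} phi_{k-1,k-j},  j = 1..k-1.
Step k = 1:
  phi_11 = rho(1) = -0.7621.
Step k = 2:
  phi_22 = [rho(2) - phi_11 rho(1)] / [1 - phi_11 rho(1)] = [0.6547 - (-0.7621)(-0.7621)] / [1 - (-0.7621)(-0.7621)]
         = 0.07390359 / 0.41920359 = 0.176295.
  Update: phi_21 = phi_11 - phi_22 phi_11 = -0.7621 - (0.176295)(-0.7621) = -0.627745.
Step k = 3:
  phi_33 = [rho(3) - phi_21 rho(2) - phi_22 rho(1)] / [1 - phi_21 rho(1) - phi_22 rho(2)]
    numerator   = -0.5266 - (-0.627745)(0.6547) - (0.176295)(-0.7621) = 0.01873951
    denominator = 1 - (-0.627745)(-0.7621) - (0.176295)(0.6547) = 0.40617474
  phi_33 = 0.01873951 / 0.40617474 = 0.0461.
Therefore phi_{33} = 0.0461.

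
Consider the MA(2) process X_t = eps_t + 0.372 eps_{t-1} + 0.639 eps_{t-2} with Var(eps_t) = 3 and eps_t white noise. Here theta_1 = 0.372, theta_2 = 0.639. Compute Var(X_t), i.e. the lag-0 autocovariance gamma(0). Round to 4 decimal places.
\gamma(0) = 4.6401

For an MA(q) process X_t = eps_t + sum_i theta_i eps_{t-i} with
Var(eps_t) = sigma^2, the variance is
  gamma(0) = sigma^2 * (1 + sum_i theta_i^2).
  sum_i theta_i^2 = (0.372)^2 + (0.639)^2 = 0.138384 + 0.408321 = 0.546705.
  gamma(0) = 3 * (1 + 0.546705) = 3 * 1.546705 = 4.640115, which rounds to 4.6401.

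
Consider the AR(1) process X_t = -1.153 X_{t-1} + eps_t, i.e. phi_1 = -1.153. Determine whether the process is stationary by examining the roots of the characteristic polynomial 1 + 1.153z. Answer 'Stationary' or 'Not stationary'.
\text{Not stationary}

The AR(p) characteristic polynomial is P(z) = 1 + 1.153z.
Stationarity requires all roots to lie outside the unit circle, i.e. |z| > 1 for every root.
This is linear in z: 1 + (1.153) z = 0  =>  z = -1/(1.153) = -0.867303,  |z| = 0.867303.
Moduli of all roots: 0.8673.
All moduli strictly greater than 1? No.
Verdict: Not stationary.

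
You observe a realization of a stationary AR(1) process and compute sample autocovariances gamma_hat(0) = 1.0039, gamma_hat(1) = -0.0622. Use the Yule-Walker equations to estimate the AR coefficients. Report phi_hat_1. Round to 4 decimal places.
\hat\phi_{1} = -0.0620

The Yule-Walker equations for an AR(p) process read, in matrix form,
  Gamma_p phi = r_p,   with   (Gamma_p)_{ij} = gamma(|i - j|),
                       (r_p)_i = gamma(i),   i,j = 1..p.
Substitute the sample gammas (Toeplitz matrix and right-hand side of size 1):
  Gamma_p = [[1.0039]]
  r_p     = [-0.0622]
With p = 1 this is the single equation gamma(0) phi_1 = gamma(1):
  phi_hat_1 = gamma(1) / gamma(0) = -0.0622 / 1.0039 = -0.0620.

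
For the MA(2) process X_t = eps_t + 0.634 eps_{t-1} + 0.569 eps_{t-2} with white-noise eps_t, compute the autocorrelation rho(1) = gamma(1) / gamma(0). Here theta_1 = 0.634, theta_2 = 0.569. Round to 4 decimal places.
\rho(1) = 0.5764

For an MA(q) process with theta_0 = 1, the autocovariance is
  gamma(k) = sigma^2 * sum_{i=0..q-k} theta_i * theta_{i+k},
and rho(k) = gamma(k) / gamma(0). Sigma^2 cancels.
  numerator   = (1)*(0.634) + (0.634)*(0.569) = 0.994746.
  denominator = (1)^2 + (0.634)^2 + (0.569)^2 = 1.725717.
  rho(1) = 0.994746 / 1.725717 = 0.5764.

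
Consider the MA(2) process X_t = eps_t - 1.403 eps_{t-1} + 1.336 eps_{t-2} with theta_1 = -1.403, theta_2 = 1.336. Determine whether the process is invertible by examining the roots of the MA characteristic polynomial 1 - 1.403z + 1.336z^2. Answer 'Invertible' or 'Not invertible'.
\text{Not invertible}

The MA(q) characteristic polynomial is P(z) = 1 - 1.403z + 1.336z^2.
Invertibility requires all roots to lie outside the unit circle, i.e. |z| > 1 for every root.
Set 1 + (-1.403) z + (1.336) z^2 = 0, i.e. a z^2 + b z + c = 0 with a = 1.336, b = -1.403, c = 1.
Discriminant D = b^2 - 4ac = (-1.403)^2 - 4*(1.336)*1 = 1.968409 - (5.344) = -3.375591.
D < 0, so the roots are the complex-conjugate pair z = (-b +/- i sqrt(-D)) / (2a) = 0.5251 +/- 0.6876i.
For a conjugate pair |z|^2 = z * conj(z) = (product of roots) = c/a = 1/(1.336) = 0.748503, so |z| = sqrt(0.748503) = 0.8652 for both roots.
Moduli of all roots: 0.8652, 0.8652.
All moduli strictly greater than 1? No.
Verdict: Not invertible.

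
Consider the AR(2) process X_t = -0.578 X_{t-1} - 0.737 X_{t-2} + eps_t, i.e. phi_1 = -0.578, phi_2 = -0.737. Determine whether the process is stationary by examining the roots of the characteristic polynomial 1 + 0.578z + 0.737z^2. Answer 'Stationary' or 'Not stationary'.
\text{Stationary}

The AR(p) characteristic polynomial is P(z) = 1 + 0.578z + 0.737z^2.
Stationarity requires all roots to lie outside the unit circle, i.e. |z| > 1 for every root.
Set 1 + (0.578) z + (0.737) z^2 = 0, i.e. a z^2 + b z + c = 0 with a = 0.737, b = 0.578, c = 1.
Discriminant D = b^2 - 4ac = (0.578)^2 - 4*(0.737)*1 = 0.334084 - (2.948) = -2.613916.
D < 0, so the roots are the complex-conjugate pair z = (-b +/- i sqrt(-D)) / (2a) = -0.3921 +/- 1.0969i.
For a conjugate pair |z|^2 = z * conj(z) = (product of roots) = c/a = 1/(0.737) = 1.356852, so |z| = sqrt(1.356852) = 1.1648 for both roots.
Moduli of all roots: 1.1648, 1.1648.
All moduli strictly greater than 1? Yes.
Verdict: Stationary.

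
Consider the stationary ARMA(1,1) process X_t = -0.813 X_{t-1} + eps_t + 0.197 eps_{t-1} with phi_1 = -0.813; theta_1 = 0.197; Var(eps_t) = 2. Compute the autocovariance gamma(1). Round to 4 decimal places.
\gamma(1) = -3.0519

Multiply the model equation by X_{t-k} and take expectations. With theta_0 = psi_0 = 1 and psi_j the MA(infinity) weights, this gives
  gamma(k) - sum_i phi_i gamma(k-i) = c_k,
  c_k = sigma^2 * sum_{j=k..q} theta_j psi_{j-k}   (c_k = 0 for k > q),
using gamma(-m) = gamma(m).
psi-weights needed (psi_j = theta_j + sum_i phi_i psi_{j-i}):
  psi_1 = theta_1 + phi_1 = 0.197 + (-0.813) = -0.616
Right-hand sides:
  c_0 = sigma^2 (1 + theta_1 psi_1) = 2 * (1 + (0.197)(-0.616)) = 2 * 0.878648 = 1.757296
  c_1 = sigma^2 theta_1 = 2 * (0.197) = 0.394
  c_2 = 0
Equations for k = 0 and k = 1 (AR order 1):
  gamma(0) = phi_1 gamma(1) + c_0
  gamma(1) = phi_1 gamma(0) + c_1
Substituting the second into the first: gamma(0) (1 - phi_1^2) = c_0 + phi_1 c_1, so
  gamma(0) = (c_0 + phi_1 c_1) / (1 - phi_1^2) = (1.757296 + (-0.813)(0.394)) / (1 - (-0.813)^2) = 1.436974 / 0.339031 = 4.238474.
  gamma(1) = phi_1 gamma(0) + c_1 = (-0.813)(4.238474) + (0.394) = -3.051879.
Therefore gamma(1) = -3.0519 (to 4 decimal places).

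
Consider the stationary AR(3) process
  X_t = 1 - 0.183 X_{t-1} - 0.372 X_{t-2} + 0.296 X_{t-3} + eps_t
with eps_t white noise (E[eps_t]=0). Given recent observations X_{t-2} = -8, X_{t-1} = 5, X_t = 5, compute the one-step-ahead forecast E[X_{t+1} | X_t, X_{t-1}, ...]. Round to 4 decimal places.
E[X_{t+1} \mid \mathcal F_t] = -4.1430

For an AR(p) model X_t = c + sum_i phi_i X_{t-i} + eps_t, the
one-step-ahead conditional mean is
  E[X_{t+1} | X_t, ...] = c + sum_i phi_i X_{t+1-i}.
Substitute known values:
  E[X_{t+1} | ...] = 1 + (-0.183) * (5) + (-0.372) * (5) + (0.296) * (-8)
                   = -4.1430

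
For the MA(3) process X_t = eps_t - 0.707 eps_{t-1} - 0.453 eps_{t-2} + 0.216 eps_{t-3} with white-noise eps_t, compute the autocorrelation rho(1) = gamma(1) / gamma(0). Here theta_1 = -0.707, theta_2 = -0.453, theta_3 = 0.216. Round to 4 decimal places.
\rho(1) = -0.2766

For an MA(q) process with theta_0 = 1, the autocovariance is
  gamma(k) = sigma^2 * sum_{i=0..q-k} theta_i * theta_{i+k},
and rho(k) = gamma(k) / gamma(0). Sigma^2 cancels.
  numerator   = (1)*(-0.707) + (-0.707)*(-0.453) + (-0.453)*(0.216) = -0.484577.
  denominator = (1)^2 + (-0.707)^2 + (-0.453)^2 + (0.216)^2 = 1.751714.
  rho(1) = -0.484577 / 1.751714 = -0.2766.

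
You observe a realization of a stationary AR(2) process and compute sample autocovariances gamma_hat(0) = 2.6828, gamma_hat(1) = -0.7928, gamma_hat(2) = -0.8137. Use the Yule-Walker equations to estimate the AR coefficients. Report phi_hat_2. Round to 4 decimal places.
\hat\phi_{2} = -0.4280

The Yule-Walker equations for an AR(p) process read, in matrix form,
  Gamma_p phi = r_p,   with   (Gamma_p)_{ij} = gamma(|i - j|),
                       (r_p)_i = gamma(i),   i,j = 1..p.
Substitute the sample gammas (Toeplitz matrix and right-hand side of size 2):
  Gamma_p = [[2.6828, -0.7928], [-0.7928, 2.6828]]
  r_p     = [-0.7928, -0.8137]
Written out:
  2.6828 phi_1 - 0.7928 phi_2 = -0.7928
  -0.7928 phi_1 + 2.6828 phi_2 = -0.8137
Solve by Cramer's rule:
  det = gamma(0)^2 - gamma(1)^2 = (2.6828)^2 - (-0.7928)^2 = 7.19741584 - 0.62853184 = 6.568884
  phi_hat_1 = [gamma(1) gamma(0) - gamma(1) gamma(2)] / det = [(-0.7928)(2.6828) - (-0.7928)(-0.8137)] / 6.568884 = -2.7720252 / 6.568884 = -0.422
  phi_hat_2 = [gamma(0) gamma(2) - gamma(1)^2] / det = [(2.6828)(-0.8137) - (-0.7928)^2] / 6.568884 = -2.8115262 / 6.568884 = -0.428
So phi_hat = [-0.4220, -0.4280].
Therefore phi_hat_2 = -0.4280.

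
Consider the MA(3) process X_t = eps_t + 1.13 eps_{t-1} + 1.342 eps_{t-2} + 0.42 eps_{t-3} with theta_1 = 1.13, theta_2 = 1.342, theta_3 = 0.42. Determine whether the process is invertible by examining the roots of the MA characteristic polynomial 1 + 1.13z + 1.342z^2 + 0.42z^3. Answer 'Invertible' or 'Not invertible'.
\text{Not invertible}

The MA(q) characteristic polynomial is P(z) = 1 + 1.13z + 1.342z^2 + 0.42z^3.
Invertibility requires all roots to lie outside the unit circle, i.e. |z| > 1 for every root.
Degree 3: look for a simple real root z0 first, then factor out (1 - z/z0) and solve the remaining quadratic.
Testing z0 = -2.5: P(-2.5) = 1 + (1.13)(-2.5) + (1.342)(-2.5)^2 + (0.42)(-2.5)^3
  = 1 + (-2.825) + (8.3875) + (-6.5625) = 0.  So z_0 = -2.5 is a root, |z_0| = 2.5.
Divide out the factor (1 + 0.4 z) = (1 - z/z0) (since 1/z0 = -0.4):
  P(z) = (1 + 0.4 z)(1 + (0.73) z + (1.05) z^2)
  [check: z-coef 0.73 - (-0.4) = 1.13; z^2-coef 1.05 - (-0.4)(0.73) = 1.342; z^3-coef -(-0.4)(1.05) = 0.42.]
Remaining roots from the quadratic factor 1 + (0.73) z + (1.05) z^2:
  Set 1 + (0.73) z + (1.05) z^2 = 0, i.e. a z^2 + b z + c = 0 with a = 1.05, b = 0.73, c = 1.
  Discriminant D = b^2 - 4ac = (0.73)^2 - 4*(1.05)*1 = 0.5329 - (4.2) = -3.6671.
  D < 0, so the roots are the complex-conjugate pair z = (-b +/- i sqrt(-D)) / (2a) = -0.3476 +/- 0.9119i.
  For a conjugate pair |z|^2 = z * conj(z) = (product of roots) = c/a = 1/(1.05) = 0.952381, so |z| = sqrt(0.952381) = 0.9759 for both roots.
Moduli of all roots: 2.5000, 0.9759, 0.9759.
All moduli strictly greater than 1? No.
Verdict: Not invertible.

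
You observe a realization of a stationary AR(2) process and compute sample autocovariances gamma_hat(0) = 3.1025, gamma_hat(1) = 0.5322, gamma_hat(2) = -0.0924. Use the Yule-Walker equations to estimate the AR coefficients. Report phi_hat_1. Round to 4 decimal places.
\hat\phi_{1} = 0.1820

The Yule-Walker equations for an AR(p) process read, in matrix form,
  Gamma_p phi = r_p,   with   (Gamma_p)_{ij} = gamma(|i - j|),
                       (r_p)_i = gamma(i),   i,j = 1..p.
Substitute the sample gammas (Toeplitz matrix and right-hand side of size 2):
  Gamma_p = [[3.1025, 0.5322], [0.5322, 3.1025]]
  r_p     = [0.5322, -0.0924]
Written out:
  3.1025 phi_1 + 0.5322 phi_2 = 0.5322
  0.5322 phi_1 + 3.1025 phi_2 = -0.0924
Solve by Cramer's rule:
  det = gamma(0)^2 - gamma(1)^2 = (3.1025)^2 - (0.5322)^2 = 9.62550625 - 0.28323684 = 9.34226941
  phi_hat_1 = [gamma(1) gamma(0) - gamma(1) gamma(2)] / det = [(0.5322)(3.1025) - (0.5322)(-0.0924)] / 9.34226941 = 1.70032578 / 9.34226941 = 0.182
  phi_hat_2 = [gamma(0) gamma(2) - gamma(1)^2] / det = [(3.1025)(-0.0924) - (0.5322)^2] / 9.34226941 = -0.56990784 / 9.34226941 = -0.061
So phi_hat = [0.1820, -0.0610].
Therefore phi_hat_1 = 0.1820.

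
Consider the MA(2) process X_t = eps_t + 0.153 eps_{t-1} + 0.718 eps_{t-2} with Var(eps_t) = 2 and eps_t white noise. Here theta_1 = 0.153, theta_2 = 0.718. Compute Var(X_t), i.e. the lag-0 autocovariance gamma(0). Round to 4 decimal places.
\gamma(0) = 3.0779

For an MA(q) process X_t = eps_t + sum_i theta_i eps_{t-i} with
Var(eps_t) = sigma^2, the variance is
  gamma(0) = sigma^2 * (1 + sum_i theta_i^2).
  sum_i theta_i^2 = (0.153)^2 + (0.718)^2 = 0.023409 + 0.515524 = 0.538933.
  gamma(0) = 2 * (1 + 0.538933) = 2 * 1.538933 = 3.077866, which rounds to 3.0779.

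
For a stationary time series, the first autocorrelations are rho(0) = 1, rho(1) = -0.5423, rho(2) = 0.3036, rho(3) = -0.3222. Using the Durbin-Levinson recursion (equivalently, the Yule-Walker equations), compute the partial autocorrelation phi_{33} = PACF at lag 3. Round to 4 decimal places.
\phi_{33} = -0.2160

The PACF at lag k is phi_{kk}, the last component of the solution
to the Yule-Walker system G_k phi = r_k where
  (G_k)_{ij} = rho(|i - j|), (r_k)_i = rho(i), i,j = 1..k.
Equivalently, Durbin-Levinson gives phi_{kk} iteratively:
  phi_{11} = rho(1)
  phi_{kk} = [rho(k) - sum_{j=1..k-1} phi_{k-1,j} rho(k-j)]
            / [1 - sum_{j=1..k-1} phi_{k-1,j} rho(j)],
  phi_{k,j} = phi_{k-1,j} - phi_{kk} phi_{k-1,k-j},  j = 1..k-1.
Step k = 1:
  phi_11 = rho(1) = -0.5423.
Step k = 2:
  phi_22 = [rho(2) - phi_11 rho(1)] / [1 - phi_11 rho(1)] = [0.3036 - (-0.5423)(-0.5423)] / [1 - (-0.5423)(-0.5423)]
         = 0.00951071 / 0.70591071 = 0.013473.
  Update: phi_21 = phi_11 - phi_22 phi_11 = -0.5423 - (0.013473)(-0.5423) = -0.534994.
Step k = 3:
  phi_33 = [rho(3) - phi_21 rho(2) - phi_22 rho(1)] / [1 - phi_21 rho(1) - phi_22 rho(2)]
    numerator   = -0.3222 - (-0.534994)(0.3036) - (0.013473)(-0.5423) = -0.15246955
    denominator = 1 - (-0.534994)(-0.5423) - (0.013473)(0.3036) = 0.70578257
  phi_33 = -0.15246955 / 0.70578257 = -0.216.
Therefore phi_{33} = -0.2160.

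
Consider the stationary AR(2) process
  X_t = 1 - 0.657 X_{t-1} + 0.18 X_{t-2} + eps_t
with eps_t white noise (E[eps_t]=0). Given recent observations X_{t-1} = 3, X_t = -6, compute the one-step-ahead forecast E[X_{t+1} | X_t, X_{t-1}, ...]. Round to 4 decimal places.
E[X_{t+1} \mid \mathcal F_t] = 5.4820

For an AR(p) model X_t = c + sum_i phi_i X_{t-i} + eps_t, the
one-step-ahead conditional mean is
  E[X_{t+1} | X_t, ...] = c + sum_i phi_i X_{t+1-i}.
Substitute known values:
  E[X_{t+1} | ...] = 1 + (-0.657) * (-6) + (0.18) * (3)
                   = 5.4820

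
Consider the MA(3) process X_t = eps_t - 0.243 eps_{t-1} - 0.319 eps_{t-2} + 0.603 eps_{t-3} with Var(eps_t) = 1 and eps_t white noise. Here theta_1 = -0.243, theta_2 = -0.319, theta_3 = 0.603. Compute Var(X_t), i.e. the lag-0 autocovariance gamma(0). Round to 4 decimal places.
\gamma(0) = 1.5244

For an MA(q) process X_t = eps_t + sum_i theta_i eps_{t-i} with
Var(eps_t) = sigma^2, the variance is
  gamma(0) = sigma^2 * (1 + sum_i theta_i^2).
  sum_i theta_i^2 = (-0.243)^2 + (-0.319)^2 + (0.603)^2 = 0.059049 + 0.101761 + 0.363609 = 0.524419.
  gamma(0) = 1 * (1 + 0.524419) = 1 * 1.524419 = 1.524419, which rounds to 1.5244.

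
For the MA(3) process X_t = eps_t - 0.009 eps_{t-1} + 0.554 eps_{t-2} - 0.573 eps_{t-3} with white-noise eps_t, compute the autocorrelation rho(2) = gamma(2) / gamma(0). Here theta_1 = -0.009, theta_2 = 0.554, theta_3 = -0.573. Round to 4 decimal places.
\rho(2) = 0.3419

For an MA(q) process with theta_0 = 1, the autocovariance is
  gamma(k) = sigma^2 * sum_{i=0..q-k} theta_i * theta_{i+k},
and rho(k) = gamma(k) / gamma(0). Sigma^2 cancels.
  numerator   = (1)*(0.554) + (-0.009)*(-0.573) = 0.559157.
  denominator = (1)^2 + (-0.009)^2 + (0.554)^2 + (-0.573)^2 = 1.635326.
  rho(2) = 0.559157 / 1.635326 = 0.3419.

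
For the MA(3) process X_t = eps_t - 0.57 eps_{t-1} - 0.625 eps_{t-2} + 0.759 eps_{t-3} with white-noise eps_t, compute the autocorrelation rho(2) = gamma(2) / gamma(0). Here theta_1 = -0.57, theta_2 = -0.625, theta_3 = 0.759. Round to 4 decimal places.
\rho(2) = -0.4615

For an MA(q) process with theta_0 = 1, the autocovariance is
  gamma(k) = sigma^2 * sum_{i=0..q-k} theta_i * theta_{i+k},
and rho(k) = gamma(k) / gamma(0). Sigma^2 cancels.
  numerator   = (1)*(-0.625) + (-0.57)*(0.759) = -1.05763.
  denominator = (1)^2 + (-0.57)^2 + (-0.625)^2 + (0.759)^2 = 2.291606.
  rho(2) = -1.05763 / 2.291606 = -0.4615.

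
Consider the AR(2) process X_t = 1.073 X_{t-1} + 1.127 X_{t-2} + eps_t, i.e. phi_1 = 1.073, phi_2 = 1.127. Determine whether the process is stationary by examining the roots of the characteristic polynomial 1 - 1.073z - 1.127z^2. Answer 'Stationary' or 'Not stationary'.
\text{Not stationary}

The AR(p) characteristic polynomial is P(z) = 1 - 1.073z - 1.127z^2.
Stationarity requires all roots to lie outside the unit circle, i.e. |z| > 1 for every root.
Set 1 + (-1.073) z + (-1.127) z^2 = 0, i.e. a z^2 + b z + c = 0 with a = -1.127, b = -1.073, c = 1.
Discriminant D = b^2 - 4ac = (-1.073)^2 - 4*(-1.127)*1 = 1.151329 - (-4.508) = 5.659329.
D >= 0, so the roots are real: z = (-b +/- sqrt(D)) / (2a) = (1.073 +/- 2.378934) / (-2.254).
  z_1 = (1.073 + 2.378934) / (-2.254) = -1.5315,   |z_1| = 1.5315.
  z_2 = (1.073 - 2.378934) / (-2.254) = 0.5794,   |z_2| = 0.5794.
Moduli of all roots: 1.5315, 0.5794.
All moduli strictly greater than 1? No.
Verdict: Not stationary.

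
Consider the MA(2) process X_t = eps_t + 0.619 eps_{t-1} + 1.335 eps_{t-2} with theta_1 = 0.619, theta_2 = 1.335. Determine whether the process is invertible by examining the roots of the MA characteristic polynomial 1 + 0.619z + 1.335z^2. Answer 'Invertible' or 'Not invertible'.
\text{Not invertible}

The MA(q) characteristic polynomial is P(z) = 1 + 0.619z + 1.335z^2.
Invertibility requires all roots to lie outside the unit circle, i.e. |z| > 1 for every root.
Set 1 + (0.619) z + (1.335) z^2 = 0, i.e. a z^2 + b z + c = 0 with a = 1.335, b = 0.619, c = 1.
Discriminant D = b^2 - 4ac = (0.619)^2 - 4*(1.335)*1 = 0.383161 - (5.34) = -4.956839.
D < 0, so the roots are the complex-conjugate pair z = (-b +/- i sqrt(-D)) / (2a) = -0.2318 +/- 0.8339i.
For a conjugate pair |z|^2 = z * conj(z) = (product of roots) = c/a = 1/(1.335) = 0.749064, so |z| = sqrt(0.749064) = 0.8655 for both roots.
Moduli of all roots: 0.8655, 0.8655.
All moduli strictly greater than 1? No.
Verdict: Not invertible.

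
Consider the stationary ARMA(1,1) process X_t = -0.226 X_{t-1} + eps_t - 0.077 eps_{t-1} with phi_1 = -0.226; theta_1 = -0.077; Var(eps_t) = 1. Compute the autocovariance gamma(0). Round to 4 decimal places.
\gamma(0) = 1.0968

Multiply the model equation by X_{t-k} and take expectations. With theta_0 = psi_0 = 1 and psi_j the MA(infinity) weights, this gives
  gamma(k) - sum_i phi_i gamma(k-i) = c_k,
  c_k = sigma^2 * sum_{j=k..q} theta_j psi_{j-k}   (c_k = 0 for k > q),
using gamma(-m) = gamma(m).
psi-weights needed (psi_j = theta_j + sum_i phi_i psi_{j-i}):
  psi_1 = theta_1 + phi_1 = -0.077 + (-0.226) = -0.303
Right-hand sides:
  c_0 = sigma^2 (1 + theta_1 psi_1) = 1 * (1 + (-0.077)(-0.303)) = 1 * 1.023331 = 1.023331
  c_1 = sigma^2 theta_1 = 1 * (-0.077) = -0.077
  c_2 = 0
Equations for k = 0 and k = 1 (AR order 1):
  gamma(0) = phi_1 gamma(1) + c_0
  gamma(1) = phi_1 gamma(0) + c_1
Substituting the second into the first: gamma(0) (1 - phi_1^2) = c_0 + phi_1 c_1, so
  gamma(0) = (c_0 + phi_1 c_1) / (1 - phi_1^2) = (1.023331 + (-0.226)(-0.077)) / (1 - (-0.226)^2) = 1.040733 / 0.948924 = 1.096751.
Therefore gamma(0) = 1.0968 (to 4 decimal places).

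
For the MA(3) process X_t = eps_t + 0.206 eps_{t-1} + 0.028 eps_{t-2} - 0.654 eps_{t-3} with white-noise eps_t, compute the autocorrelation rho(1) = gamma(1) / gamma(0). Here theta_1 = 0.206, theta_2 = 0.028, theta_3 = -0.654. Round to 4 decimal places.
\rho(1) = 0.1315

For an MA(q) process with theta_0 = 1, the autocovariance is
  gamma(k) = sigma^2 * sum_{i=0..q-k} theta_i * theta_{i+k},
and rho(k) = gamma(k) / gamma(0). Sigma^2 cancels.
  numerator   = (1)*(0.206) + (0.206)*(0.028) + (0.028)*(-0.654) = 0.193456.
  denominator = (1)^2 + (0.206)^2 + (0.028)^2 + (-0.654)^2 = 1.470936.
  rho(1) = 0.193456 / 1.470936 = 0.1315.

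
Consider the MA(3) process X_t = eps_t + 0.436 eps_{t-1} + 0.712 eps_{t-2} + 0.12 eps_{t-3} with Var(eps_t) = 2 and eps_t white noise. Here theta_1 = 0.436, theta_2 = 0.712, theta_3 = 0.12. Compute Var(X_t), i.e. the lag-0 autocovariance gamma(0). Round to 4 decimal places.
\gamma(0) = 3.4229

For an MA(q) process X_t = eps_t + sum_i theta_i eps_{t-i} with
Var(eps_t) = sigma^2, the variance is
  gamma(0) = sigma^2 * (1 + sum_i theta_i^2).
  sum_i theta_i^2 = (0.436)^2 + (0.712)^2 + (0.12)^2 = 0.190096 + 0.506944 + 0.0144 = 0.71144.
  gamma(0) = 2 * (1 + 0.71144) = 2 * 1.71144 = 3.42288, which rounds to 3.4229.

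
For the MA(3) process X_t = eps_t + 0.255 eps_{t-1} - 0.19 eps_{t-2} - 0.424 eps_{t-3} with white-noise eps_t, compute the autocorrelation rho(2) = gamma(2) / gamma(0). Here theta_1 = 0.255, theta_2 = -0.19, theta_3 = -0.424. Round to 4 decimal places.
\rho(2) = -0.2327

For an MA(q) process with theta_0 = 1, the autocovariance is
  gamma(k) = sigma^2 * sum_{i=0..q-k} theta_i * theta_{i+k},
and rho(k) = gamma(k) / gamma(0). Sigma^2 cancels.
  numerator   = (1)*(-0.19) + (0.255)*(-0.424) = -0.29812.
  denominator = (1)^2 + (0.255)^2 + (-0.19)^2 + (-0.424)^2 = 1.280901.
  rho(2) = -0.29812 / 1.280901 = -0.2327.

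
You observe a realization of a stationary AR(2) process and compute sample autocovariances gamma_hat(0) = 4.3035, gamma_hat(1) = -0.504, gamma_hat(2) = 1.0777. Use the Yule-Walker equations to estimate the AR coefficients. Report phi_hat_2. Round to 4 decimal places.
\hat\phi_{2} = 0.2400

The Yule-Walker equations for an AR(p) process read, in matrix form,
  Gamma_p phi = r_p,   with   (Gamma_p)_{ij} = gamma(|i - j|),
                       (r_p)_i = gamma(i),   i,j = 1..p.
Substitute the sample gammas (Toeplitz matrix and right-hand side of size 2):
  Gamma_p = [[4.3035, -0.504], [-0.504, 4.3035]]
  r_p     = [-0.504, 1.0777]
Written out:
  4.3035 phi_1 - 0.504 phi_2 = -0.504
  -0.504 phi_1 + 4.3035 phi_2 = 1.0777
Solve by Cramer's rule:
  det = gamma(0)^2 - gamma(1)^2 = (4.3035)^2 - (-0.504)^2 = 18.52011225 - 0.254016 = 18.26609625
  phi_hat_1 = [gamma(1) gamma(0) - gamma(1) gamma(2)] / det = [(-0.504)(4.3035) - (-0.504)(1.0777)] / 18.26609625 = -1.6258032 / 18.26609625 = -0.089
  phi_hat_2 = [gamma(0) gamma(2) - gamma(1)^2] / det = [(4.3035)(1.0777) - (-0.504)^2] / 18.26609625 = 4.38386595 / 18.26609625 = 0.24
So phi_hat = [-0.0890, 0.2400].
Therefore phi_hat_2 = 0.2400.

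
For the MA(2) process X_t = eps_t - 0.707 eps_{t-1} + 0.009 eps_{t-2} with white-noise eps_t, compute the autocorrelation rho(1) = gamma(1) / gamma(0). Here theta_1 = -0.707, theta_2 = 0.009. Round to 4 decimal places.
\rho(1) = -0.4756

For an MA(q) process with theta_0 = 1, the autocovariance is
  gamma(k) = sigma^2 * sum_{i=0..q-k} theta_i * theta_{i+k},
and rho(k) = gamma(k) / gamma(0). Sigma^2 cancels.
  numerator   = (1)*(-0.707) + (-0.707)*(0.009) = -0.713363.
  denominator = (1)^2 + (-0.707)^2 + (0.009)^2 = 1.49993.
  rho(1) = -0.713363 / 1.49993 = -0.4756.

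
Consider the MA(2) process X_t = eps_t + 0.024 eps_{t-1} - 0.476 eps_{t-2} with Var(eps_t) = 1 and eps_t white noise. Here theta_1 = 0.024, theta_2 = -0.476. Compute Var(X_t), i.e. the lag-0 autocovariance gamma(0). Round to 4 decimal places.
\gamma(0) = 1.2272

For an MA(q) process X_t = eps_t + sum_i theta_i eps_{t-i} with
Var(eps_t) = sigma^2, the variance is
  gamma(0) = sigma^2 * (1 + sum_i theta_i^2).
  sum_i theta_i^2 = (0.024)^2 + (-0.476)^2 = 0.000576 + 0.226576 = 0.227152.
  gamma(0) = 1 * (1 + 0.227152) = 1 * 1.227152 = 1.227152, which rounds to 1.2272.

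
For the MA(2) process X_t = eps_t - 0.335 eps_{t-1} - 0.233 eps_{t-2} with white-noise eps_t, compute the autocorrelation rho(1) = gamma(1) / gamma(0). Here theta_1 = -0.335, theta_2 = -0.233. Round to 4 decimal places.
\rho(1) = -0.2203

For an MA(q) process with theta_0 = 1, the autocovariance is
  gamma(k) = sigma^2 * sum_{i=0..q-k} theta_i * theta_{i+k},
and rho(k) = gamma(k) / gamma(0). Sigma^2 cancels.
  numerator   = (1)*(-0.335) + (-0.335)*(-0.233) = -0.256945.
  denominator = (1)^2 + (-0.335)^2 + (-0.233)^2 = 1.166514.
  rho(1) = -0.256945 / 1.166514 = -0.2203.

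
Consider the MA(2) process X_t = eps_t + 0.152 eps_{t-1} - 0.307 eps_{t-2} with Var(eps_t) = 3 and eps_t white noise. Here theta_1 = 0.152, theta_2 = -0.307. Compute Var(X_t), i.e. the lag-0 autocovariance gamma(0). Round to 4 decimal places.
\gamma(0) = 3.3521

For an MA(q) process X_t = eps_t + sum_i theta_i eps_{t-i} with
Var(eps_t) = sigma^2, the variance is
  gamma(0) = sigma^2 * (1 + sum_i theta_i^2).
  sum_i theta_i^2 = (0.152)^2 + (-0.307)^2 = 0.023104 + 0.094249 = 0.117353.
  gamma(0) = 3 * (1 + 0.117353) = 3 * 1.117353 = 3.352059, which rounds to 3.3521.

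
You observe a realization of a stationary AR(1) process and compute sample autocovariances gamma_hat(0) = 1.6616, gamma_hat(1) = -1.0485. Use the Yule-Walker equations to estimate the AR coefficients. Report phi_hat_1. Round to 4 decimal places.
\hat\phi_{1} = -0.6310

The Yule-Walker equations for an AR(p) process read, in matrix form,
  Gamma_p phi = r_p,   with   (Gamma_p)_{ij} = gamma(|i - j|),
                       (r_p)_i = gamma(i),   i,j = 1..p.
Substitute the sample gammas (Toeplitz matrix and right-hand side of size 1):
  Gamma_p = [[1.6616]]
  r_p     = [-1.0485]
With p = 1 this is the single equation gamma(0) phi_1 = gamma(1):
  phi_hat_1 = gamma(1) / gamma(0) = -1.0485 / 1.6616 = -0.6310.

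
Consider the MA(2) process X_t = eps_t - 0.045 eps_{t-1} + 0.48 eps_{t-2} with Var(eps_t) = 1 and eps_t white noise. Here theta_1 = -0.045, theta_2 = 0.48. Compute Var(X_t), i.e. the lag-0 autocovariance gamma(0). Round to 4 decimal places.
\gamma(0) = 1.2324

For an MA(q) process X_t = eps_t + sum_i theta_i eps_{t-i} with
Var(eps_t) = sigma^2, the variance is
  gamma(0) = sigma^2 * (1 + sum_i theta_i^2).
  sum_i theta_i^2 = (-0.045)^2 + (0.48)^2 = 0.002025 + 0.2304 = 0.232425.
  gamma(0) = 1 * (1 + 0.232425) = 1 * 1.232425 = 1.232425, which rounds to 1.2324.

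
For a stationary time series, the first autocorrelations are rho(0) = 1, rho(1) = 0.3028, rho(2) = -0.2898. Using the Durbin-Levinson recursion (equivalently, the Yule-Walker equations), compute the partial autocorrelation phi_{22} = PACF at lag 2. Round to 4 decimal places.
\phi_{22} = -0.4200

The PACF at lag k is phi_{kk}, the last component of the solution
to the Yule-Walker system G_k phi = r_k where
  (G_k)_{ij} = rho(|i - j|), (r_k)_i = rho(i), i,j = 1..k.
Equivalently, Durbin-Levinson gives phi_{kk} iteratively:
  phi_{11} = rho(1)
  phi_{kk} = [rho(k) - sum_{j=1..k-1} phi_{k-1,j} rho(k-j)]
            / [1 - sum_{j=1..k-1} phi_{k-1,j} rho(j)],
  phi_{k,j} = phi_{k-1,j} - phi_{kk} phi_{k-1,k-j},  j = 1..k-1.
Step k = 1:
  phi_11 = rho(1) = 0.3028.
Step k = 2:
  phi_22 = [rho(2) - phi_11 rho(1)] / [1 - phi_11 rho(1)] = [-0.2898 - (0.3028)(0.3028)] / [1 - (0.3028)(0.3028)]
         = -0.38148784 / 0.90831216 = -0.42.
Therefore phi_{22} = -0.4200.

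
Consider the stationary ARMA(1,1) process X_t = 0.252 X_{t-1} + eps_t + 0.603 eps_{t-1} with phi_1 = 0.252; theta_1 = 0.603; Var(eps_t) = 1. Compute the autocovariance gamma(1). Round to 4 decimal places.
\gamma(1) = 1.0517

Multiply the model equation by X_{t-k} and take expectations. With theta_0 = psi_0 = 1 and psi_j the MA(infinity) weights, this gives
  gamma(k) - sum_i phi_i gamma(k-i) = c_k,
  c_k = sigma^2 * sum_{j=k..q} theta_j psi_{j-k}   (c_k = 0 for k > q),
using gamma(-m) = gamma(m).
psi-weights needed (psi_j = theta_j + sum_i phi_i psi_{j-i}):
  psi_1 = theta_1 + phi_1 = 0.603 + (0.252) = 0.855
Right-hand sides:
  c_0 = sigma^2 (1 + theta_1 psi_1) = 1 * (1 + (0.603)(0.855)) = 1 * 1.515565 = 1.515565
  c_1 = sigma^2 theta_1 = 1 * (0.603) = 0.603
  c_2 = 0
Equations for k = 0 and k = 1 (AR order 1):
  gamma(0) = phi_1 gamma(1) + c_0
  gamma(1) = phi_1 gamma(0) + c_1
Substituting the second into the first: gamma(0) (1 - phi_1^2) = c_0 + phi_1 c_1, so
  gamma(0) = (c_0 + phi_1 c_1) / (1 - phi_1^2) = (1.515565 + (0.252)(0.603)) / (1 - (0.252)^2) = 1.667521 / 0.936496 = 1.780596.
  gamma(1) = phi_1 gamma(0) + c_1 = (0.252)(1.780596) + (0.603) = 1.05171.
Therefore gamma(1) = 1.0517 (to 4 decimal places).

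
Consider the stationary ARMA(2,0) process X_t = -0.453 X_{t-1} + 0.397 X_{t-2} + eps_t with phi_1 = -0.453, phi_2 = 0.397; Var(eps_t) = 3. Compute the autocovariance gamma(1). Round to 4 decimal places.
\gamma(1) = -6.1414

Multiply the model equation by X_{t-k} and take expectations. With theta_0 = psi_0 = 1 and psi_j the MA(infinity) weights, this gives
  gamma(k) - sum_i phi_i gamma(k-i) = c_k,
  c_k = sigma^2 * sum_{j=k..q} theta_j psi_{j-k}   (c_k = 0 for k > q),
using gamma(-m) = gamma(m).
Pure AR (q = 0): c_0 = sigma^2 = 3, c_k = 0 for k >= 1.
Equations for k = 0, 1, 2 (AR order 2, c_2 = 0):
  (E0) gamma(0) = phi_1 gamma(1) + phi_2 gamma(2) + c_0
  (E1) gamma(1) = phi_1 gamma(0) + phi_2 gamma(1) + c_1
  (E2) gamma(2) = phi_1 gamma(1) + phi_2 gamma(0)
From (E1): gamma(1) = A gamma(0) + B with
  A = phi_1 / (1 - phi_2) = -0.453 / 0.603 = -0.751244,   B = c_1 / (1 - phi_2) = 0 / 0.603 = 0.
Insert (E2) into (E0): gamma(0) (1 - phi_2^2) = phi_1 (1 + phi_2) gamma(1) + c_0.
  phi_1 (1 + phi_2) = (-0.453)(1.397) = -0.632841,   1 - phi_2^2 = 0.842391.
Replace gamma(1) by A gamma(0) + B and collect gamma(0):
  gamma(0) [0.842391 - (-0.632841)(-0.751244)] = c_0 = 3
  gamma(0) * 0.366973 = 3
  gamma(0) = 3 / 0.366973 = 8.174985.
  gamma(1) = A gamma(0) = (-0.751244)(8.174985) = -6.141407.
Therefore gamma(1) = -6.1414 (to 4 decimal places).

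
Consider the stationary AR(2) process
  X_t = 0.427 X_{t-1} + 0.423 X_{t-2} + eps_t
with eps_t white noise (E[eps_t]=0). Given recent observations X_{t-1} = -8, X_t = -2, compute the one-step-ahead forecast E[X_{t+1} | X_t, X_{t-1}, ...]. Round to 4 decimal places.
E[X_{t+1} \mid \mathcal F_t] = -4.2380

For an AR(p) model X_t = c + sum_i phi_i X_{t-i} + eps_t, the
one-step-ahead conditional mean is
  E[X_{t+1} | X_t, ...] = c + sum_i phi_i X_{t+1-i}.
Substitute known values:
  E[X_{t+1} | ...] = (0.427) * (-2) + (0.423) * (-8)
                   = -4.2380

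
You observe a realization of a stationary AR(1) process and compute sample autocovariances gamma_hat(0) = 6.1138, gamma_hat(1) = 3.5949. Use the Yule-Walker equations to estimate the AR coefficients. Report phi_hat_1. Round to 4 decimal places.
\hat\phi_{1} = 0.5880

The Yule-Walker equations for an AR(p) process read, in matrix form,
  Gamma_p phi = r_p,   with   (Gamma_p)_{ij} = gamma(|i - j|),
                       (r_p)_i = gamma(i),   i,j = 1..p.
Substitute the sample gammas (Toeplitz matrix and right-hand side of size 1):
  Gamma_p = [[6.1138]]
  r_p     = [3.5949]
With p = 1 this is the single equation gamma(0) phi_1 = gamma(1):
  phi_hat_1 = gamma(1) / gamma(0) = 3.5949 / 6.1138 = 0.5880.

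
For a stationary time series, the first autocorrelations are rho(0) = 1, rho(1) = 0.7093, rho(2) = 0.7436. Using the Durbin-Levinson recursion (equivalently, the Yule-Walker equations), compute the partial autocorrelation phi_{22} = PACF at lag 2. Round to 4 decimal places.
\phi_{22} = 0.4840

The PACF at lag k is phi_{kk}, the last component of the solution
to the Yule-Walker system G_k phi = r_k where
  (G_k)_{ij} = rho(|i - j|), (r_k)_i = rho(i), i,j = 1..k.
Equivalently, Durbin-Levinson gives phi_{kk} iteratively:
  phi_{11} = rho(1)
  phi_{kk} = [rho(k) - sum_{j=1..k-1} phi_{k-1,j} rho(k-j)]
            / [1 - sum_{j=1..k-1} phi_{k-1,j} rho(j)],
  phi_{k,j} = phi_{k-1,j} - phi_{kk} phi_{k-1,k-j},  j = 1..k-1.
Step k = 1:
  phi_11 = rho(1) = 0.7093.
Step k = 2:
  phi_22 = [rho(2) - phi_11 rho(1)] / [1 - phi_11 rho(1)] = [0.7436 - (0.7093)(0.7093)] / [1 - (0.7093)(0.7093)]
         = 0.24049351 / 0.49689351 = 0.484.
Therefore phi_{22} = 0.4840.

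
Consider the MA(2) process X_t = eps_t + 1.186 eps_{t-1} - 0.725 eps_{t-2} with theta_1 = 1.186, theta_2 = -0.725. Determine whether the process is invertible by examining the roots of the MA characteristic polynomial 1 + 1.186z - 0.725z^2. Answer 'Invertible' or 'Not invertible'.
\text{Not invertible}

The MA(q) characteristic polynomial is P(z) = 1 + 1.186z - 0.725z^2.
Invertibility requires all roots to lie outside the unit circle, i.e. |z| > 1 for every root.
Set 1 + (1.186) z + (-0.725) z^2 = 0, i.e. a z^2 + b z + c = 0 with a = -0.725, b = 1.186, c = 1.
Discriminant D = b^2 - 4ac = (1.186)^2 - 4*(-0.725)*1 = 1.406596 - (-2.9) = 4.306596.
D >= 0, so the roots are real: z = (-b +/- sqrt(D)) / (2a) = (-1.186 +/- 2.075234) / (-1.45).
  z_1 = (-1.186 + 2.075234) / (-1.45) = -0.6133,   |z_1| = 0.6133.
  z_2 = (-1.186 - 2.075234) / (-1.45) = 2.2491,   |z_2| = 2.2491.
Moduli of all roots: 0.6133, 2.2491.
All moduli strictly greater than 1? No.
Verdict: Not invertible.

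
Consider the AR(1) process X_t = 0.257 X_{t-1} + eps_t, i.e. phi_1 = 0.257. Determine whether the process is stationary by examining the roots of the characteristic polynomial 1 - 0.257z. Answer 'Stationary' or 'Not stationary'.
\text{Stationary}

The AR(p) characteristic polynomial is P(z) = 1 - 0.257z.
Stationarity requires all roots to lie outside the unit circle, i.e. |z| > 1 for every root.
This is linear in z: 1 + (-0.257) z = 0  =>  z = -1/(-0.257) = 3.891051,  |z| = 3.891051.
Moduli of all roots: 3.8911.
All moduli strictly greater than 1? Yes.
Verdict: Stationary.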